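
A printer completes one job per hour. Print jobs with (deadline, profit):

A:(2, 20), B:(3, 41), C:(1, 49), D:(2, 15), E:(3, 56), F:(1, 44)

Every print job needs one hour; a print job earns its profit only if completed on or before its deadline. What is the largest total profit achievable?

146

Sort by profit descending; place each in the latest free slot ≤ its deadline.
Profit order: E=56 C=49 F=44 B=41 A=20 D=15
Assign: E→slot 3, C→slot 1, F skipped, B→slot 2, A skipped, D skipped.
Slots: [1:C] [2:B] [3:E]
Profit = 49 + 41 + 56 = 146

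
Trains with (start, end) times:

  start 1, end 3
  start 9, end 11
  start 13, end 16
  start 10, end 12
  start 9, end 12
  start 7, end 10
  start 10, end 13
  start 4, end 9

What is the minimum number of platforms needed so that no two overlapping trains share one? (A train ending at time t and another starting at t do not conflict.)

4

Events (time:±→running): 1:+→1 3:-→0 4:+→1 7:+→2 9:-→1 9:+→2 9:+→3 10:-→2 10:+→3 10:+→4 … peak 4.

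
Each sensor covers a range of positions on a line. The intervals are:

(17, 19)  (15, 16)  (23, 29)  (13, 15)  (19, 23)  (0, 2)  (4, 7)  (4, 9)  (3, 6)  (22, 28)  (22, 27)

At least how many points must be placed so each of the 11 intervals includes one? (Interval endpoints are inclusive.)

By right end: [0,2]  [3,6]  [4,7]  [4,9]  [13,15]  [15,16]  [17,19]  [19,23]  [22,27]  [22,28]  [23,29]
[0,2] uncovered → point at 2; [3,6] uncovered → point at 6; [13,15] uncovered → point at 15; [17,19] uncovered → point at 19; [22,27] uncovered → point at 27.
Points: 2, 6, 15, 19, 27 (5 total).

5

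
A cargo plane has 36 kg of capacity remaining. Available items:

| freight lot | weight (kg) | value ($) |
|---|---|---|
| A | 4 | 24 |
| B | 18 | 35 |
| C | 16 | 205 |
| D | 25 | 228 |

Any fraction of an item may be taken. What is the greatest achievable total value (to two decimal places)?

387.40

Sort by value per unit weight and fill in that order.
Order: C (205/16=12.81) > D (228/25=9.12) > A (24/4=6.00) > B (35/18=1.94)
Fill: take C (16 @ 205) → take 20/25 of D → 182.40; 36/36 used.
Total value = 387.40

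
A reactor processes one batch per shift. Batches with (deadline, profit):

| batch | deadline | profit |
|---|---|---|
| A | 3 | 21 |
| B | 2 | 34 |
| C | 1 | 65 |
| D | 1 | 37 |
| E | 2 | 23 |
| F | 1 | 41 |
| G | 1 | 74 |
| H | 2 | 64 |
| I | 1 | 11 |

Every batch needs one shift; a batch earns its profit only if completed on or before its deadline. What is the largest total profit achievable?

159

Profit order: G=74 C=65 H=64 F=41 D=37 B=34 E=23 A=21 I=11
Assign: G→slot 1, C skipped, H→slot 2, F skipped, D skipped, B skipped, E skipped, A→slot 3, I skipped.
Slots: [1:G] [2:H] [3:A]
Profit = 74 + 64 + 21 = 159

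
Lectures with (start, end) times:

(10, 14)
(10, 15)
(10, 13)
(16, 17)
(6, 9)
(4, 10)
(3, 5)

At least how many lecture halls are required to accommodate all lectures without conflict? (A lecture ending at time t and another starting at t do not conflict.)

The answer is the maximum number of intervals overlapping at any instant.
starts: [3, 4, 6, 10, 10, 10, 16]
ends:   [5, 9, 10, 13, 14, 15, 17]
s3→1 s4→2 e5→1 s6→2 e9→1 e10→0 s10→1 s10→2 s10→3  — peak 3.

3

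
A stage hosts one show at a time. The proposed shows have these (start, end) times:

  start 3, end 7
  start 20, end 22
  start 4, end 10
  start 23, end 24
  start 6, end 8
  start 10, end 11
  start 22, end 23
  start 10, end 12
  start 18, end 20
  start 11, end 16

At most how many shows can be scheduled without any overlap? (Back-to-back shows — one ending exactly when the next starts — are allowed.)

Sort by end time and greedily take each interval whose start is ≥ the last chosen end.
By end time: (3,7), (6,8), (4,10), (10,11), (10,12), (11,16), (18,20), (20,22), (22,23), (23,24).
Pick (3,7); next start ≥ 7 → (10,11); next start ≥ 11 → (11,16); next start ≥ 16 → (18,20); next start ≥ 20 → (20,22); next start ≥ 22 → (22,23); next start ≥ 23 → (23,24).
Selected 7 shows.

7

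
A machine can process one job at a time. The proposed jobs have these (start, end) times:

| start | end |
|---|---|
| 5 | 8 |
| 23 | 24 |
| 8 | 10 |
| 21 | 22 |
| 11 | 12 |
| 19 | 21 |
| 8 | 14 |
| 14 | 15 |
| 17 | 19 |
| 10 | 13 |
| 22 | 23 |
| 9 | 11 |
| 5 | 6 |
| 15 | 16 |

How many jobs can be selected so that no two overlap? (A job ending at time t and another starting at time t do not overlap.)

Order by finish time; keep every interval that doesn't clash with the previous kept one.
By end time: (5,6), (5,8), (8,10), (9,11), (11,12), (10,13), (8,14), (14,15), (15,16), (17,19), (19,21), (21,22), (22,23), (23,24).
Pick (5,6); next start ≥ 6 → (8,10); next start ≥ 10 → (11,12); next start ≥ 12 → (14,15); next start ≥ 15 → (15,16); next start ≥ 16 → (17,19); next start ≥ 19 → (19,21); next start ≥ 21 → (21,22); next start ≥ 22 → (22,23); next start ≥ 23 → (23,24).
Selected 10 jobs.

10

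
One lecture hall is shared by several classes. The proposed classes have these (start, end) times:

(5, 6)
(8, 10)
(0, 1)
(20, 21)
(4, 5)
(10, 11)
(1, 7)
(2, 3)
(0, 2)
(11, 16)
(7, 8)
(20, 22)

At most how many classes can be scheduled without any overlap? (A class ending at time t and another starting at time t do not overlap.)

Greedy by earliest finish: after sorting by end time, pick each interval compatible with the last pick.
Sorted by end: (0,1)  (0,2)  (2,3)  (4,5)  (5,6)  (1,7)  (7,8)  (8,10)  (10,11)  (11,16)  (20,21)  (20,22)
take (0,1); take (2,3); take (4,5); take (5,6); take (7,8); take (8,10); take (10,11); take (11,16); take (20,21).
Selected 9 classes.

9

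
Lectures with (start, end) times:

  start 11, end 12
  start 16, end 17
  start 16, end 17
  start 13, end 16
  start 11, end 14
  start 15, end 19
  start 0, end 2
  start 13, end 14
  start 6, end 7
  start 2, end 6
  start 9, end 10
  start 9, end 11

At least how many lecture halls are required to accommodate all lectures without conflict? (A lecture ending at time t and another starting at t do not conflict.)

Count concurrent intervals with a sweep; the peak is the room count.
starts: [0, 2, 6, 9, 9, 11, 11, 13, 13, 15, 16, 16]
ends:   [2, 6, 7, 10, 11, 12, 14, 14, 16, 17, 17, 19]
s0→1 e2→0 s2→1 e6→0 s6→1 e7→0 s9→1 s9→2 e10→1 e11→0 s11→1 s11→2 e12→1 s13→2 s13→3  — peak 3.

3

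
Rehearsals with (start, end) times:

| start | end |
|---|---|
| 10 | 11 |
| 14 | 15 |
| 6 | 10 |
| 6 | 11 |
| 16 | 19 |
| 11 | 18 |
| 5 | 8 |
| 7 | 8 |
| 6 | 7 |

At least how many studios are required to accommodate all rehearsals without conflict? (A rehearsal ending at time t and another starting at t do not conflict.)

Events (time:±→running): 5:+→1 6:+→2 6:+→3 6:+→4 … peak 4.

4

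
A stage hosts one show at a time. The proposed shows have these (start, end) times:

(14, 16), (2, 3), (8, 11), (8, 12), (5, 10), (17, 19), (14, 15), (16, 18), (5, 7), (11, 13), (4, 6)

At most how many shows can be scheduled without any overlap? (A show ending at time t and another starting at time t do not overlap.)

6

Greedy by earliest finish: after sorting by end time, pick each interval compatible with the last pick.
By end time: (2,3), (4,6), (5,7), (5,10), (8,11), (8,12), (11,13), (14,15), (14,16), (16,18), (17,19).
Pick (2,3); next start ≥ 3 → (4,6); next start ≥ 6 → (8,11); next start ≥ 11 → (11,13); next start ≥ 13 → (14,15); next start ≥ 15 → (16,18).
Selected 6 shows.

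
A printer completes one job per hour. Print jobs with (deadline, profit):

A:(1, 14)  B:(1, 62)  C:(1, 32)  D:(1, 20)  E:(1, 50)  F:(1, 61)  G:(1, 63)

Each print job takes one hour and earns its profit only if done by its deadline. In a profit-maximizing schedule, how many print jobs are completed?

Profit order: G=63 B=62 F=61 E=50 C=32 D=20 A=14
Assign: G→slot 1, B skipped, F skipped, E skipped, C skipped, D skipped, A skipped.
Slots: [1:G]
1 of 7 scheduled.

1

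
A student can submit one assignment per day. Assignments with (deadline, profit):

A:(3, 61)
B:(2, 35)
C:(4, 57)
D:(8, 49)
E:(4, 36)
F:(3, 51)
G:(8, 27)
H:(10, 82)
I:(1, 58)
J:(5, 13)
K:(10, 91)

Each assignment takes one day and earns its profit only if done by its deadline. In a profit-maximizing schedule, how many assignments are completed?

9

Take jobs in profit order; each goes to the latest open slot no later than its deadline.
Profit order: K=91 H=82 A=61 I=58 C=57 F=51 D=49 E=36 B=35 G=27 J=13
Assign: K→slot 10, H→slot 9, A→slot 3, I→slot 1, C→slot 4, F→slot 2, D→slot 8, E skipped, B skipped, G→slot 7, J→slot 5.
Slots: [1:I] [2:F] [3:A] [4:C] [5:J] [7:G] [8:D] [9:H] [10:K]
9 of 11 scheduled.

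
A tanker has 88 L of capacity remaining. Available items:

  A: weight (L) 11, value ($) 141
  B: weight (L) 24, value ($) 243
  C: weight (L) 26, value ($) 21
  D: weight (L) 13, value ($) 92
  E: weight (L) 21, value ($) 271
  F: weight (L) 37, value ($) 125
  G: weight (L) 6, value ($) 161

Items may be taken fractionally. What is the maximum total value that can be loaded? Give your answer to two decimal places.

951.92

Ratios (sorted): G 26.83, E 12.90, A 12.82, B 10.12, D 7.08, F 3.38, C 0.81
take G (6 @ 161); take E (21 @ 271); take A (11 @ 141); take B (24 @ 243); take D (13 @ 92); take 13/37 of F → 43.92. Capacity used 88/88.
Total value = 951.92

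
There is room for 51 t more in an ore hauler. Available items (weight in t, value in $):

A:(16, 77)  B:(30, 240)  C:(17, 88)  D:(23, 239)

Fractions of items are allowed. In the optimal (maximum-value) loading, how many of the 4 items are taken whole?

Sort by value per unit weight and fill in that order.
Ratios (sorted): D 10.39, B 8.00, C 5.18, A 4.81
take D (23 @ 239); take 28/30 of B → 224.00. Capacity used 51/51.
1 item(s) taken whole; one partial (take 28/30 of B).

1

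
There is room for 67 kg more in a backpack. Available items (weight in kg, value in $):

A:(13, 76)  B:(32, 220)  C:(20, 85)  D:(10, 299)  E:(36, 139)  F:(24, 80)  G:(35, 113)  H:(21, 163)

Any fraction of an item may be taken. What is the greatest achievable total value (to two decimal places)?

Greedy by value/weight ratio, highest first.
Order: D (299/10=29.90) > H (163/21=7.76) > B (220/32=6.88) > A (76/13=5.85) > C (85/20=4.25) > E (139/36=3.86) > F (80/24=3.33) > G (113/35=3.23)
Fill: take D (10 @ 299) → take H (21 @ 163) → take B (32 @ 220) → take 4/13 of A → 23.38; 67/67 used.
Total value = 705.38

705.38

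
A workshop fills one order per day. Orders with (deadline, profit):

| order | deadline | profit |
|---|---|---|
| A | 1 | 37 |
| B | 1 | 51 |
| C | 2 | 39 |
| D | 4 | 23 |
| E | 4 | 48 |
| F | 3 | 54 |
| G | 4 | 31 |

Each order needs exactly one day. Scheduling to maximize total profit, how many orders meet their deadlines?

4

Profit order: F=54 B=51 E=48 C=39 A=37 G=31 D=23
Assign: F→slot 3, B→slot 1, E→slot 4, C→slot 2, A skipped, G skipped, D skipped.
Slots: [1:B] [2:C] [3:F] [4:E]
4 of 7 scheduled.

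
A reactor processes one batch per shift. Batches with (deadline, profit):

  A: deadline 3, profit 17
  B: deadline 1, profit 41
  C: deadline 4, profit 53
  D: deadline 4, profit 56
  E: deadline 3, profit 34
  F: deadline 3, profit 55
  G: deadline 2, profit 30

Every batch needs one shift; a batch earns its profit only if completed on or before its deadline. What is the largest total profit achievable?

Sort by profit descending; place each in the latest free slot ≤ its deadline.
Profit order: D=56 F=55 C=53 B=41 E=34 G=30 A=17
Assign: D→slot 4, F→slot 3, C→slot 2, B→slot 1, E skipped, G skipped, A skipped.
Slots: [1:B] [2:C] [3:F] [4:D]
Profit = 41 + 53 + 55 + 56 = 205

205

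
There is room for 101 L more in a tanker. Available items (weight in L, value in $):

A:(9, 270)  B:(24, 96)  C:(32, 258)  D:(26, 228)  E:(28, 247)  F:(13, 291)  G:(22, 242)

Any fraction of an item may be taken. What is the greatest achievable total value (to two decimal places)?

1302.19

Order: A (270/9=30.00) > F (291/13=22.38) > G (242/22=11.00) > E (247/28=8.82) > D (228/26=8.77) > C (258/32=8.06) > B (96/24=4.00)
Fill: take A (9 @ 270) → take F (13 @ 291) → take G (22 @ 242) → take E (28 @ 247) → take D (26 @ 228) → take 3/32 of C → 24.19; 101/101 used.
Total value = 1302.19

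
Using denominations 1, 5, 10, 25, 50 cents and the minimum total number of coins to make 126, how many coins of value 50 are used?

2

126 − 2×50→26 − 1×25→1 − 1×1→0
Count of 50: 2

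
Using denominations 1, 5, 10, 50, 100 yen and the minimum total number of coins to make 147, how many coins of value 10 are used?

4

147 = 1×100 + 4×10 + 1×5 + 2×1
Count of 10: 4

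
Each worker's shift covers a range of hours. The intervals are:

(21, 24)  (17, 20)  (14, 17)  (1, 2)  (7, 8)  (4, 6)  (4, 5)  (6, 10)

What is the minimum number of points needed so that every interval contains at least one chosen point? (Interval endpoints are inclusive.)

Sorted: [1,2] [4,5] [4,6] [7,8] [6,10] [14,17] [17,20] [21,24]
{[1,2]} hit by 2; {[4,5],[4,6]} hit by 5; {[7,8],[6,10]} hit by 8; {[14,17],[17,20]} hit by 17; {[21,24]} hit by 24.
Points: 2, 5, 8, 17, 24 (5 total).

5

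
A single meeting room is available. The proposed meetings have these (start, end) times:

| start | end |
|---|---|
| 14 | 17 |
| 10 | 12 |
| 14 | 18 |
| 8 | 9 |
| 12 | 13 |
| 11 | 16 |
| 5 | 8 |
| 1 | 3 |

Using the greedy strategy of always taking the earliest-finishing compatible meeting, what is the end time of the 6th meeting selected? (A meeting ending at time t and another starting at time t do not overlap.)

By end time: (1,3), (5,8), (8,9), (10,12), (12,13), (11,16), (14,17), (14,18).
Pick (1,3); next start ≥ 3 → (5,8); next start ≥ 8 → (8,9); next start ≥ 9 → (10,12); next start ≥ 12 → (12,13); next start ≥ 13 → (14,17).
Selected: (1,3) (5,8) (8,9) (10,12) (12,13) (14,17)

17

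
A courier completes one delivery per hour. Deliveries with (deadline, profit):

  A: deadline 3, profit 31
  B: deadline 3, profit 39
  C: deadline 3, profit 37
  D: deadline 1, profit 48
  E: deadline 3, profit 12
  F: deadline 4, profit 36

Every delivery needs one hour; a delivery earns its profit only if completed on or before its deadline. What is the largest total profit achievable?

Profit order: D=48 B=39 C=37 F=36 A=31 E=12
Assign: D→slot 1, B→slot 3, C→slot 2, F→slot 4, A skipped, E skipped.
Slots: [1:D] [2:C] [3:B] [4:F]
Profit = 48 + 37 + 39 + 36 = 160

160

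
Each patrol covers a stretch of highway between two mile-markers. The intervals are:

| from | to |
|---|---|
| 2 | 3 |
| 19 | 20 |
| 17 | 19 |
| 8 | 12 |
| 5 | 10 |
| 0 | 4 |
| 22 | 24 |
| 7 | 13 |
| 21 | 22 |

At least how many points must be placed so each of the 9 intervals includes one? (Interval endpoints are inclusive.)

Process intervals by earliest right end; each time one isn't hit yet, stab at its right endpoint.
Sorted: [2,3] [0,4] [5,10] [8,12] [7,13] [17,19] [19,20] [21,22] [22,24]
{[2,3],[0,4]} hit by 3; {[5,10],[8,12],[7,13]} hit by 10; {[17,19],[19,20]} hit by 19; {[21,22],[22,24]} hit by 22.
Points: 3, 10, 19, 22 (4 total).

4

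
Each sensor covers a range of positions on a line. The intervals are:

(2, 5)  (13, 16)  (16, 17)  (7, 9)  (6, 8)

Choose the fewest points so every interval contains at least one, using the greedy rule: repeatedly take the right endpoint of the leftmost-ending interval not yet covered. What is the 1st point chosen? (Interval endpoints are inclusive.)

5

Process intervals by earliest right end; each time one isn't hit yet, stab at its right endpoint.
By right end: [2,5]  [6,8]  [7,9]  [13,16]  [16,17]
[2,5] uncovered → point at 5; [6,8] uncovered → point at 8; [13,16] uncovered → point at 16.
Points: 5, 8, 16 (3 total).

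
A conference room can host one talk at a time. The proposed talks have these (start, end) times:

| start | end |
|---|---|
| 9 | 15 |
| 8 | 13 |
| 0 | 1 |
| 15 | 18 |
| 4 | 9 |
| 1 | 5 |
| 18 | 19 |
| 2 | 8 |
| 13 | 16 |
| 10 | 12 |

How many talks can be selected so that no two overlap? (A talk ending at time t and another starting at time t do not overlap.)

5

Order by finish time; keep every interval that doesn't clash with the previous kept one.
Sorted by end: (0,1)  (1,5)  (2,8)  (4,9)  (10,12)  (8,13)  (9,15)  (13,16)  (15,18)  (18,19)
take (0,1); take (1,5); skip (2,8); skip (4,9); take (10,12); skip (8,13); take (13,16); take (18,19).
Selected 5 talks.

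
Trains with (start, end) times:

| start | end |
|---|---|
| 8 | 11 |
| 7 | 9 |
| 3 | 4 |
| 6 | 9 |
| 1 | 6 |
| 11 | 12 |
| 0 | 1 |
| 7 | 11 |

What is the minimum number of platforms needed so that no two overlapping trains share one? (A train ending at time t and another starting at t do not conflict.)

Count concurrent intervals with a sweep; the peak is the room count.
starts: [0, 1, 3, 6, 7, 7, 8, 11]
ends:   [1, 4, 6, 9, 9, 11, 11, 12]
s0→1 e1→0 s1→1 s3→2 e4→1 e6→0 s6→1 s7→2 s7→3 s8→4  — peak 4.

4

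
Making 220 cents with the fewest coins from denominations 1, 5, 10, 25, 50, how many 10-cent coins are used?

220 − 4×50→20 − 2×10→0
Count of 10: 2

2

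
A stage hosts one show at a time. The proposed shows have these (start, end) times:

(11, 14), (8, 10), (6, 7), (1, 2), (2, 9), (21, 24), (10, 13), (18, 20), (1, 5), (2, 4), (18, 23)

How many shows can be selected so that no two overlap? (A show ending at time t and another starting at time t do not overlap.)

Greedy by earliest finish: after sorting by end time, pick each interval compatible with the last pick.
Sorted by end: (1,2)  (2,4)  (1,5)  (6,7)  (2,9)  (8,10)  (10,13)  (11,14)  (18,20)  (18,23)  (21,24)
take (1,2); take (2,4); skip (1,5); take (6,7); take (8,10); take (10,13); skip (11,14); take (18,20); skip (18,23); take (21,24).
Selected 7 shows.

7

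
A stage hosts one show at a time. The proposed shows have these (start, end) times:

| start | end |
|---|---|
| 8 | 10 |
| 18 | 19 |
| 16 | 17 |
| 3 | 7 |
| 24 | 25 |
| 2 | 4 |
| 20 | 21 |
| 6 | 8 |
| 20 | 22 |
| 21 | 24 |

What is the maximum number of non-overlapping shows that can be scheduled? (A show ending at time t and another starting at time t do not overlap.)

Sorted by end: (2,4)  (3,7)  (6,8)  (8,10)  (16,17)  (18,19)  (20,21)  (20,22)  (21,24)  (24,25)
take (2,4); take (6,8); take (8,10); take (16,17); take (18,19); take (20,21); skip (20,22); take (21,24); take (24,25).
Selected 8 shows.

8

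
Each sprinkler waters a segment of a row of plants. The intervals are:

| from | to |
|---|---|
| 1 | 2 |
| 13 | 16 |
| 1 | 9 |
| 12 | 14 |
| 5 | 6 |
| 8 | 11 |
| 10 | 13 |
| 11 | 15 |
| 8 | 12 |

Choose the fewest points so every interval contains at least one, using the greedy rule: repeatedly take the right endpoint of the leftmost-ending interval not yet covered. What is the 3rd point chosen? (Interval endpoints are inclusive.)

11

Sort by right endpoint; whenever an interval is uncovered, place a point at its right end.
By right end: [1,2]  [5,6]  [1,9]  [8,11]  [8,12]  [10,13]  [12,14]  [11,15]  [13,16]
[1,2] uncovered → point at 2; [5,6] uncovered → point at 6; [8,11] uncovered → point at 11; [12,14] uncovered → point at 14.
Points: 2, 6, 11, 14 (4 total).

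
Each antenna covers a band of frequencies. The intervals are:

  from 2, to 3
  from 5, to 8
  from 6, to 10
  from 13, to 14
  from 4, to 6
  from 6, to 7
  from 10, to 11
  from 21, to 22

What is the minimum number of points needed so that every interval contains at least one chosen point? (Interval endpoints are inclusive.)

5

Sorted: [2,3] [4,6] [6,7] [5,8] [6,10] [10,11] [13,14] [21,22]
{[2,3]} hit by 3; {[4,6],[6,7],[5,8],[6,10]} hit by 6; {[10,11]} hit by 11; {[13,14]} hit by 14; {[21,22]} hit by 22.
Points: 3, 6, 11, 14, 22 (5 total).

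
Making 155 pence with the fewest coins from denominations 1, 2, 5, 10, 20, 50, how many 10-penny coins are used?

0

155 − 3×50→5 − 1×5→0
Count of 10: 0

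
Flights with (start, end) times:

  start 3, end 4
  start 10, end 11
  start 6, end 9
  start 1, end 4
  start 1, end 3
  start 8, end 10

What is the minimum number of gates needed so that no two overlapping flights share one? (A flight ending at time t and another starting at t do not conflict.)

2

Count concurrent intervals with a sweep; the peak is the room count.
starts: [1, 1, 3, 6, 8, 10]
ends:   [3, 4, 4, 9, 10, 11]
s1→1 s1→2  — peak 2.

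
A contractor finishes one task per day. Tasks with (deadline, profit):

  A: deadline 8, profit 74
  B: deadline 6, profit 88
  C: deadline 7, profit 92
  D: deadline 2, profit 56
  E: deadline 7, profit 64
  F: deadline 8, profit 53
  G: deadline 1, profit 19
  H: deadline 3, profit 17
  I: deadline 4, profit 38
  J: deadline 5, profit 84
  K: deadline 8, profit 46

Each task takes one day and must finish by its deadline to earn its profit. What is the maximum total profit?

557

Profit order: C=92 B=88 J=84 A=74 E=64 D=56 F=53 K=46 I=38 G=19 H=17
Assign: C→slot 7, B→slot 6, J→slot 5, A→slot 8, E→slot 4, D→slot 2, F→slot 3, K→slot 1, I skipped, G skipped, H skipped.
Slots: [1:K] [2:D] [3:F] [4:E] [5:J] [6:B] [7:C] [8:A]
Profit = 46 + 56 + 53 + 64 + 84 + 88 + 92 + 74 = 557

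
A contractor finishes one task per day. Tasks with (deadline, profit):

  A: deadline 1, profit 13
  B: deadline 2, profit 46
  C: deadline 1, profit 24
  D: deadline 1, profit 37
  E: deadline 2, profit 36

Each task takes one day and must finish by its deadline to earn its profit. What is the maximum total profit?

By profit: B(d2,46), D(d1,37), E(d2,36), C(d1,24), A(d1,13)
B→slot 2; D→slot 1; E skipped; C skipped; A skipped.
Profit = 37 + 46 = 83

83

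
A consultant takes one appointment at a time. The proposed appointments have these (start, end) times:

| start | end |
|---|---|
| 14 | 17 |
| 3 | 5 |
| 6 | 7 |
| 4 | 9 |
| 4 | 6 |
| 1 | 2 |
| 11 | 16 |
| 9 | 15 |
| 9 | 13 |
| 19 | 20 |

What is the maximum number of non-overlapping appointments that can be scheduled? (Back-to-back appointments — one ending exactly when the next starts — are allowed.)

6

Order by finish time; keep every interval that doesn't clash with the previous kept one.
Sorted by end: (1,2)  (3,5)  (4,6)  (6,7)  (4,9)  (9,13)  (9,15)  (11,16)  (14,17)  (19,20)
take (1,2); take (3,5); take (6,7); take (9,13); take (14,17); take (19,20).
Selected 6 appointments.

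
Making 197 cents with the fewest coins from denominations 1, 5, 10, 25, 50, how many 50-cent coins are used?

Use the largest denomination that fits, subtract, and repeat.
197 = 3×50 + 1×25 + 2×10 + 2×1
Count of 50: 3

3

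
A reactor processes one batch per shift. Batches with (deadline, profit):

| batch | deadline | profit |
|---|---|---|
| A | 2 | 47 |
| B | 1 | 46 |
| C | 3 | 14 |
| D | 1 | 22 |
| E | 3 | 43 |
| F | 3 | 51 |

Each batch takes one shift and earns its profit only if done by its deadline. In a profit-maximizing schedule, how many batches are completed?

3

By profit: F(d3,51), A(d2,47), B(d1,46), E(d3,43), D(d1,22), C(d3,14)
F→slot 3; A→slot 2; B→slot 1; E skipped; D skipped; C skipped.
3 of 6 scheduled.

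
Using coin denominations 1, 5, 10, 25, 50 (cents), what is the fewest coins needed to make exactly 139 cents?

8

Use the largest denomination that fits, subtract, and repeat.
139 = 2×50 + 1×25 + 1×10 + 4×1
Total coins = 2 + 1 + 1 + 4 = 8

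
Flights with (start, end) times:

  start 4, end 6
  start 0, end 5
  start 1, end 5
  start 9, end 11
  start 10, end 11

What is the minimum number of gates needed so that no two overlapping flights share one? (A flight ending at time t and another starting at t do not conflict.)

3

starts: [0, 1, 4, 9, 10]
ends:   [5, 5, 6, 11, 11]
s0→1 s1→2 s4→3  — peak 3.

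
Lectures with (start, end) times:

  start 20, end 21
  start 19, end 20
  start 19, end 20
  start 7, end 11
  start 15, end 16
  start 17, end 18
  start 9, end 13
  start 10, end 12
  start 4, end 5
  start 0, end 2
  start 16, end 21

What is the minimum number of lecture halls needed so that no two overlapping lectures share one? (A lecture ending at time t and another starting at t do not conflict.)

3

starts: [0, 4, 7, 9, 10, 15, 16, 17, 19, 19, 20]
ends:   [2, 5, 11, 12, 13, 16, 18, 20, 20, 21, 21]
s0→1 e2→0 s4→1 e5→0 s7→1 s9→2 s10→3  — peak 3.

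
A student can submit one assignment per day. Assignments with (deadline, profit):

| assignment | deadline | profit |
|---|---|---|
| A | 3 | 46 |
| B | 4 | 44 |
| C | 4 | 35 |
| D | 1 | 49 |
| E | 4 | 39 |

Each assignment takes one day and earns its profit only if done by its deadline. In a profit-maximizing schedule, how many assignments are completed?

Take jobs in profit order; each goes to the latest open slot no later than its deadline.
Profit order: D=49 A=46 B=44 E=39 C=35
Assign: D→slot 1, A→slot 3, B→slot 4, E→slot 2, C skipped.
Slots: [1:D] [2:E] [3:A] [4:B]
4 of 5 scheduled.

4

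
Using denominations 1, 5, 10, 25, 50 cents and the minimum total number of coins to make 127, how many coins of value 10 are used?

Use the largest denomination that fits, subtract, and repeat.
127 = 2×50 + 1×25 + 2×1
Count of 10: 0

0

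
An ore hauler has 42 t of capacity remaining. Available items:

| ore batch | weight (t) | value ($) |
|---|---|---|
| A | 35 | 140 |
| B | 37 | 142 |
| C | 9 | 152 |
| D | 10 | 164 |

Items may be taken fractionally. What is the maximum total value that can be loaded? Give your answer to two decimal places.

408.00

Greedy by value/weight ratio, highest first.
Ratios (sorted): C 16.89, D 16.40, A 4.00, B 3.84
take C (9 @ 152); take D (10 @ 164); take 23/35 of A → 92.00. Capacity used 42/42.
Total value = 408.00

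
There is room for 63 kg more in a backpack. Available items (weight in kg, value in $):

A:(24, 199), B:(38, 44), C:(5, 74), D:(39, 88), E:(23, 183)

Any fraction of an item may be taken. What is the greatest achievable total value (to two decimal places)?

Sort by value per unit weight and fill in that order.
Ratios (sorted): C 14.80, A 8.29, E 7.96, D 2.26, B 1.16
take C (5 @ 74); take A (24 @ 199); take E (23 @ 183); take 11/39 of D → 24.82. Capacity used 63/63.
Total value = 480.82

480.82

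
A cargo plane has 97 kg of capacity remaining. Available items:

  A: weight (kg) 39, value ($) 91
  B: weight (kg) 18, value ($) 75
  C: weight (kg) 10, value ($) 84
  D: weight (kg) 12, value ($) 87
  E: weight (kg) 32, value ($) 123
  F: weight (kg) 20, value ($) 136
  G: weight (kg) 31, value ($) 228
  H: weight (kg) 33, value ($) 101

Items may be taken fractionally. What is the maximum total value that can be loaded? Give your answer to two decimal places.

Sort by value per unit weight and fill in that order.
Ratios (sorted): C 8.40, G 7.35, D 7.25, F 6.80, B 4.17, E 3.84, H 3.06, A 2.33
take C (10 @ 84); take G (31 @ 228); take D (12 @ 87); take F (20 @ 136); take B (18 @ 75); take 6/32 of E → 23.06. Capacity used 97/97.
Total value = 633.06

633.06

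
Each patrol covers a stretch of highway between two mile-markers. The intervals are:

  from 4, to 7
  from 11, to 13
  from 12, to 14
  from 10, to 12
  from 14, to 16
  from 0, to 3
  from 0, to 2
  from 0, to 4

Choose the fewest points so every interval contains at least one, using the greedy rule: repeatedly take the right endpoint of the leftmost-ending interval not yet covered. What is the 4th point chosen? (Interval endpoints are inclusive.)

By right end: [0,2]  [0,3]  [0,4]  [4,7]  [10,12]  [11,13]  [12,14]  [14,16]
[0,2] uncovered → point at 2; [4,7] uncovered → point at 7; [10,12] uncovered → point at 12; [14,16] uncovered → point at 16.
Points: 2, 7, 12, 16 (4 total).

16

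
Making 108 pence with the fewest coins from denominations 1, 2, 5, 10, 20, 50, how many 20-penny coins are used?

0

Use the largest denomination that fits, subtract, and repeat.
108 − 2×50→8 − 1×5→3 − 1×2→1 − 1×1→0
Count of 20: 0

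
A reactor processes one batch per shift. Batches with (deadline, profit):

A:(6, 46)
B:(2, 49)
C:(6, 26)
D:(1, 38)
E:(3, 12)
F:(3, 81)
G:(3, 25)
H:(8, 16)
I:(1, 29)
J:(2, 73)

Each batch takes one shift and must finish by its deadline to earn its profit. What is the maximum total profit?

By profit: F(d3,81), J(d2,73), B(d2,49), A(d6,46), D(d1,38), I(d1,29), C(d6,26), G(d3,25), H(d8,16), E(d3,12)
F→slot 3; J→slot 2; B→slot 1; A→slot 6; D skipped; I skipped; C→slot 5; G skipped; H→slot 8; E skipped.
Profit = 49 + 73 + 81 + 26 + 46 + 16 = 291

291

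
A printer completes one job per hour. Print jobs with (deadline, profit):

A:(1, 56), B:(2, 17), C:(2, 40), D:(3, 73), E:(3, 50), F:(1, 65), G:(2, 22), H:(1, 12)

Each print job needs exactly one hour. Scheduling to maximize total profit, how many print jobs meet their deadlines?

3

Sort by profit descending; place each in the latest free slot ≤ its deadline.
By profit: D(d3,73), F(d1,65), A(d1,56), E(d3,50), C(d2,40), G(d2,22), B(d2,17), H(d1,12)
D→slot 3; F→slot 1; A skipped; E→slot 2; C skipped; G skipped; B skipped; H skipped.
3 of 8 scheduled.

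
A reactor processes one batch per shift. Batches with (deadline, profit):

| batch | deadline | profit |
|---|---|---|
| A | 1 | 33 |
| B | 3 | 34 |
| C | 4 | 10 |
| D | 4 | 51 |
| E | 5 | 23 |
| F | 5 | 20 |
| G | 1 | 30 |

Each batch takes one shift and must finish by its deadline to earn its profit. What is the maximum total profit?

Sort by profit descending; place each in the latest free slot ≤ its deadline.
By profit: D(d4,51), B(d3,34), A(d1,33), G(d1,30), E(d5,23), F(d5,20), C(d4,10)
D→slot 4; B→slot 3; A→slot 1; G skipped; E→slot 5; F→slot 2; C skipped.
Profit = 33 + 20 + 34 + 51 + 23 = 161

161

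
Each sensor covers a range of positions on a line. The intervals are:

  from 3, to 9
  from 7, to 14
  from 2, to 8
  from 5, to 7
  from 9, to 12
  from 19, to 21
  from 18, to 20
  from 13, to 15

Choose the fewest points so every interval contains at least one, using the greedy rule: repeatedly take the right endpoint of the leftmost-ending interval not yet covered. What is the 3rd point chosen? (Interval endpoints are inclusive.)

15

Process intervals by earliest right end; each time one isn't hit yet, stab at its right endpoint.
Sorted: [5,7] [2,8] [3,9] [9,12] [7,14] [13,15] [18,20] [19,21]
{[5,7],[2,8],[3,9]} hit by 7; {[9,12],[7,14]} hit by 12; {[13,15]} hit by 15; {[18,20],[19,21]} hit by 20.
Points: 7, 12, 15, 20 (4 total).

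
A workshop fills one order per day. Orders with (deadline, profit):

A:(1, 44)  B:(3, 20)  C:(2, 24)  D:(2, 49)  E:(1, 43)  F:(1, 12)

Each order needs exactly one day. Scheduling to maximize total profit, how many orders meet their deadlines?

3

Take jobs in profit order; each goes to the latest open slot no later than its deadline.
By profit: D(d2,49), A(d1,44), E(d1,43), C(d2,24), B(d3,20), F(d1,12)
D→slot 2; A→slot 1; E skipped; C skipped; B→slot 3; F skipped.
3 of 6 scheduled.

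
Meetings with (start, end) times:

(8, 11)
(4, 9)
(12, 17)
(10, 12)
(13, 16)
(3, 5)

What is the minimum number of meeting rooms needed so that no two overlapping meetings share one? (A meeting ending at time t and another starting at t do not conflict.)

The answer is the maximum number of intervals overlapping at any instant.
starts: [3, 4, 8, 10, 12, 13]
ends:   [5, 9, 11, 12, 16, 17]
s3→1 s4→2  — peak 2.

2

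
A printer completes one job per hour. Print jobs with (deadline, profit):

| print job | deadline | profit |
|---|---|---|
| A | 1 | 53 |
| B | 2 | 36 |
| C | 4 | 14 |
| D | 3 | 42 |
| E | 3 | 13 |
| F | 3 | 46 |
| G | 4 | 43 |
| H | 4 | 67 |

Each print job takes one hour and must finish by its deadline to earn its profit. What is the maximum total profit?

Profit order: H=67 A=53 F=46 G=43 D=42 B=36 C=14 E=13
Assign: H→slot 4, A→slot 1, F→slot 3, G→slot 2, D skipped, B skipped, C skipped, E skipped.
Slots: [1:A] [2:G] [3:F] [4:H]
Profit = 53 + 43 + 46 + 67 = 209

209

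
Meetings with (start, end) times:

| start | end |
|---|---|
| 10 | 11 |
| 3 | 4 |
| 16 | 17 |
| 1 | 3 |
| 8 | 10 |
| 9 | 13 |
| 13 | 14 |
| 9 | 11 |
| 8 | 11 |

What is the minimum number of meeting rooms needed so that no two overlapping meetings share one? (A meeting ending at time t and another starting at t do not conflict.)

starts: [1, 3, 8, 8, 9, 9, 10, 13, 16]
ends:   [3, 4, 10, 11, 11, 11, 13, 14, 17]
s1→1 e3→0 s3→1 e4→0 s8→1 s8→2 s9→3 s9→4  — peak 4.

4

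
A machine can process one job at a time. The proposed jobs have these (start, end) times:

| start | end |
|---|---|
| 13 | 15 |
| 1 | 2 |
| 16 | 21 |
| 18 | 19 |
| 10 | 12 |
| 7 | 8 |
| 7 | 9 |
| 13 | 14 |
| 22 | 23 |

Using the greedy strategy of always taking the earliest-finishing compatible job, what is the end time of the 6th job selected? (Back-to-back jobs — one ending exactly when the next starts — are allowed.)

23

Sort by end time and greedily take each interval whose start is ≥ the last chosen end.
By end time: (1,2), (7,8), (7,9), (10,12), (13,14), (13,15), (18,19), (16,21), (22,23).
Pick (1,2); next start ≥ 2 → (7,8); next start ≥ 8 → (10,12); next start ≥ 12 → (13,14); next start ≥ 14 → (18,19); next start ≥ 19 → (22,23).
Selected: (1,2) (7,8) (10,12) (13,14) (18,19) (22,23)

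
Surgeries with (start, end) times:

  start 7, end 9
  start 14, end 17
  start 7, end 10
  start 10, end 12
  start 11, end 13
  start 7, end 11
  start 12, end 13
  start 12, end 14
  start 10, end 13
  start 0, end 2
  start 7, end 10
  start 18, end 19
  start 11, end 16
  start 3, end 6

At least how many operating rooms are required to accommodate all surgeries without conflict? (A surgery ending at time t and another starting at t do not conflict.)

5

starts: [0, 3, 7, 7, 7, 7, 10, 10, 11, 11, 12, 12, 14, 18]
ends:   [2, 6, 9, 10, 10, 11, 12, 13, 13, 13, 14, 16, 17, 19]
s0→1 e2→0 s3→1 e6→0 s7→1 s7→2 s7→3 s7→4 e9→3 e10→2 e10→1 s10→2 s10→3 e11→2 s11→3 s11→4 e12→3 s12→4 s12→5  — peak 5.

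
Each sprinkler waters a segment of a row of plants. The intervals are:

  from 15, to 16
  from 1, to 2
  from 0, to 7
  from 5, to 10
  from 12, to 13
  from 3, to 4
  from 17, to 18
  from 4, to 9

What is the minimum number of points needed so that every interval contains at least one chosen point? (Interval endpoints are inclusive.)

Sort by right endpoint; whenever an interval is uncovered, place a point at its right end.
Sorted: [1,2] [3,4] [0,7] [4,9] [5,10] [12,13] [15,16] [17,18]
{[1,2]} hit by 2; {[3,4],[0,7],[4,9]} hit by 4; {[5,10]} hit by 10; {[12,13]} hit by 13; {[15,16]} hit by 16; {[17,18]} hit by 18.
Points: 2, 4, 10, 13, 16, 18 (6 total).

6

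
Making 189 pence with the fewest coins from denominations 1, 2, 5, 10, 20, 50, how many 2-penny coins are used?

189 − 3×50→39 − 1×20→19 − 1×10→9 − 1×5→4 − 2×2→0
Count of 2: 2

2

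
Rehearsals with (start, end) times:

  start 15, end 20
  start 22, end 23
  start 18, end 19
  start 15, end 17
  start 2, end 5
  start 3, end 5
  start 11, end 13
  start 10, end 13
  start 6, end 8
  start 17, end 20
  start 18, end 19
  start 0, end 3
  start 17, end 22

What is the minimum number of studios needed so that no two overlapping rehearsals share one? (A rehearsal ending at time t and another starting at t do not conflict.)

starts: [0, 2, 3, 6, 10, 11, 15, 15, 17, 17, 18, 18, 22]
ends:   [3, 5, 5, 8, 13, 13, 17, 19, 19, 20, 20, 22, 23]
s0→1 s2→2 e3→1 s3→2 e5→1 e5→0 s6→1 e8→0 s10→1 s11→2 e13→1 e13→0 s15→1 s15→2 e17→1 s17→2 s17→3 s18→4 s18→5  — peak 5.

5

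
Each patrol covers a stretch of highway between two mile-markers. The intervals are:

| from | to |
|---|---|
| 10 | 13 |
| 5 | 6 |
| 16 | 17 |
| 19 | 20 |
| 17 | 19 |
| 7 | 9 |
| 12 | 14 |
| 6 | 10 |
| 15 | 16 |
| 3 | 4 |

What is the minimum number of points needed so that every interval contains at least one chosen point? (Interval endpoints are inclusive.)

6

By right end: [3,4]  [5,6]  [7,9]  [6,10]  [10,13]  [12,14]  [15,16]  [16,17]  [17,19]  [19,20]
[3,4] uncovered → point at 4; [5,6] uncovered → point at 6; [7,9] uncovered → point at 9; [10,13] uncovered → point at 13; [15,16] uncovered → point at 16; [17,19] uncovered → point at 19.
Points: 4, 6, 9, 13, 16, 19 (6 total).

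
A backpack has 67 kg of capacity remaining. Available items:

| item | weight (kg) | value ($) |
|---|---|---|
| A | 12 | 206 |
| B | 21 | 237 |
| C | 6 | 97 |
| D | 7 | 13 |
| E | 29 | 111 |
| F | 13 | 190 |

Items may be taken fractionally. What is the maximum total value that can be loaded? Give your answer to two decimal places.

Order: A (206/12=17.17) > C (97/6=16.17) > F (190/13=14.62) > B (237/21=11.29) > E (111/29=3.83) > D (13/7=1.86)
Fill: take A (12 @ 206) → take C (6 @ 97) → take F (13 @ 190) → take B (21 @ 237) → take 15/29 of E → 57.41; 67/67 used.
Total value = 787.41

787.41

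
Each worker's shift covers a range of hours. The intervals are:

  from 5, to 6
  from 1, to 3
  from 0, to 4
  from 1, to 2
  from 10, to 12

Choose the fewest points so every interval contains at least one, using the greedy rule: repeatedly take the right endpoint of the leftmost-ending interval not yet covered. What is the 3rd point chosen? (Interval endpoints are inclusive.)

Sorted: [1,2] [1,3] [0,4] [5,6] [10,12]
{[1,2],[1,3],[0,4]} hit by 2; {[5,6]} hit by 6; {[10,12]} hit by 12.
Points: 2, 6, 12 (3 total).

12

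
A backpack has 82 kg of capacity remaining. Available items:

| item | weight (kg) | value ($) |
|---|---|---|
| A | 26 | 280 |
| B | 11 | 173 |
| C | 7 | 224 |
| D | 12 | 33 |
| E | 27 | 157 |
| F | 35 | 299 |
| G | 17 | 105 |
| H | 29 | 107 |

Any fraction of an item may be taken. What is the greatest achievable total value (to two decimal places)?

994.53

Greedy by value/weight ratio, highest first.
Ratios (sorted): C 32.00, B 15.73, A 10.77, F 8.54, G 6.18, E 5.81, H 3.69, D 2.75
take C (7 @ 224); take B (11 @ 173); take A (26 @ 280); take F (35 @ 299); take 3/17 of G → 18.53. Capacity used 82/82.
Total value = 994.53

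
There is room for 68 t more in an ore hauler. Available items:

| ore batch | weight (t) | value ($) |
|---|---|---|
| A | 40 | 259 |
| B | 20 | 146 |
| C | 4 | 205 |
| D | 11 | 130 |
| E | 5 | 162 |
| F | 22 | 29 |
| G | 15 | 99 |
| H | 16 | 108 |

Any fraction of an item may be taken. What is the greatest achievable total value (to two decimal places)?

830.20

Ratios (sorted): C 51.25, E 32.40, D 11.82, B 7.30, H 6.75, G 6.60, A 6.47, F 1.32
take C (4 @ 205); take E (5 @ 162); take D (11 @ 130); take B (20 @ 146); take H (16 @ 108); take 12/15 of G → 79.20. Capacity used 68/68.
Total value = 830.20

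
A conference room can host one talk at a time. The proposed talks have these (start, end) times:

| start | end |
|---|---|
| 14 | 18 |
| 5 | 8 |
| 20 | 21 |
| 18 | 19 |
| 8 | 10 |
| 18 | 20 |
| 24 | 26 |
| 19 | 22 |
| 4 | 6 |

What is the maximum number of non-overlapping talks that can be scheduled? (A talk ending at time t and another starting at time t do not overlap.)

Greedy by earliest finish: after sorting by end time, pick each interval compatible with the last pick.
Sorted by end: (4,6)  (5,8)  (8,10)  (14,18)  (18,19)  (18,20)  (20,21)  (19,22)  (24,26)
take (4,6); take (8,10); take (14,18); take (18,19); take (20,21); take (24,26).
Selected 6 talks.

6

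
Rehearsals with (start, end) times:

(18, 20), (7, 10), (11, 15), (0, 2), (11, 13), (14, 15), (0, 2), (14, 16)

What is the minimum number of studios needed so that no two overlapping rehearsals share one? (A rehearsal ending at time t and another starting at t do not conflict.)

3

The answer is the maximum number of intervals overlapping at any instant.
Events (time:±→running): 0:+→1 0:+→2 2:-→1 2:-→0 7:+→1 10:-→0 11:+→1 11:+→2 13:-→1 14:+→2 14:+→3 … peak 3.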